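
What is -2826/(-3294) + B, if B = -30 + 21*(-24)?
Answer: -97565/183 ≈ -533.14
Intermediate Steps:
B = -534 (B = -30 - 504 = -534)
-2826/(-3294) + B = -2826/(-3294) - 534 = -2826*(-1/3294) - 534 = 157/183 - 534 = -97565/183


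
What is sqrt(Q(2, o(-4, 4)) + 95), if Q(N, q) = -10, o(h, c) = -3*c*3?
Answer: sqrt(85) ≈ 9.2195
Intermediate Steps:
o(h, c) = -9*c
sqrt(Q(2, o(-4, 4)) + 95) = sqrt(-10 + 95) = sqrt(85)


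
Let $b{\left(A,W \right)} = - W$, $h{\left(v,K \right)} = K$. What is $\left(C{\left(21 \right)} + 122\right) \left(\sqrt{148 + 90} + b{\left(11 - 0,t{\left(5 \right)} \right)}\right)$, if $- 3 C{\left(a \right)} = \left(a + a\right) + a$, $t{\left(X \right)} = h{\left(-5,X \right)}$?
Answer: $-505 + 101 \sqrt{238} \approx 1053.2$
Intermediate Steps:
$t{\left(X \right)} = X$
$C{\left(a \right)} = - a$ ($C{\left(a \right)} = - \frac{\left(a + a\right) + a}{3} = - \frac{2 a + a}{3} = - \frac{3 a}{3} = - a$)
$\left(C{\left(21 \right)} + 122\right) \left(\sqrt{148 + 90} + b{\left(11 - 0,t{\left(5 \right)} \right)}\right) = \left(\left(-1\right) 21 + 122\right) \left(\sqrt{148 + 90} - 5\right) = \left(-21 + 122\right) \left(\sqrt{238} - 5\right) = 101 \left(-5 + \sqrt{238}\right) = -505 + 101 \sqrt{238}$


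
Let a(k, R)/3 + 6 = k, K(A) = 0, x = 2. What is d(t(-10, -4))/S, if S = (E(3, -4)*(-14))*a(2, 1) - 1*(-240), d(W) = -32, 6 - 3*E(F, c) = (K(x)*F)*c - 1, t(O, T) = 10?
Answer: -4/79 ≈ -0.050633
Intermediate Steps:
a(k, R) = -18 + 3*k
E(F, c) = 7/3 (E(F, c) = 2 - ((0*F)*c - 1)/3 = 2 - (0*c - 1)/3 = 2 - (0 - 1)/3 = 2 - ⅓*(-1) = 2 + ⅓ = 7/3)
S = 632 (S = ((7/3)*(-14))*(-18 + 3*2) - 1*(-240) = -98*(-18 + 6)/3 + 240 = -98/3*(-12) + 240 = 392 + 240 = 632)
d(t(-10, -4))/S = -32/632 = -32*1/632 = -4/79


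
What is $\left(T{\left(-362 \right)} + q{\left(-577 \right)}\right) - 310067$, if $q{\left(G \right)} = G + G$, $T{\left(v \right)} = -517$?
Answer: $-311738$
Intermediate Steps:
$q{\left(G \right)} = 2 G$
$\left(T{\left(-362 \right)} + q{\left(-577 \right)}\right) - 310067 = \left(-517 + 2 \left(-577\right)\right) - 310067 = \left(-517 - 1154\right) - 310067 = -1671 - 310067 = -311738$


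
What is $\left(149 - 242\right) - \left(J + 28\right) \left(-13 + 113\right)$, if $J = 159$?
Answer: $-18793$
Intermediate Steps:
$\left(149 - 242\right) - \left(J + 28\right) \left(-13 + 113\right) = \left(149 - 242\right) - \left(159 + 28\right) \left(-13 + 113\right) = \left(149 - 242\right) - 187 \cdot 100 = -93 - 18700 = -18793$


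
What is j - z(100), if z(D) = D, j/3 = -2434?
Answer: -7402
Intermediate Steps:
j = -7302 (j = 3*(-2434) = -7302)
j - z(100) = -7302 - 1*100 = -7302 - 100 = -7402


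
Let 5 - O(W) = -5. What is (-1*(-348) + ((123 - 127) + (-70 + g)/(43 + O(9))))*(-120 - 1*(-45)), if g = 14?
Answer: -1363200/53 ≈ -25721.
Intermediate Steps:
O(W) = 10 (O(W) = 5 - 1*(-5) = 5 + 5 = 10)
(-1*(-348) + ((123 - 127) + (-70 + g)/(43 + O(9))))*(-120 - 1*(-45)) = (-1*(-348) + ((123 - 127) + (-70 + 14)/(43 + 10)))*(-120 - 1*(-45)) = (348 + (-4 - 56/53))*(-120 + 45) = (348 + (-4 - 56*1/53))*(-75) = (348 + (-4 - 56/53))*(-75) = (348 - 268/53)*(-75) = (18176/53)*(-75) = -1363200/53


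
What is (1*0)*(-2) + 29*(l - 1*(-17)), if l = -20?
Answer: -87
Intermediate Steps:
(1*0)*(-2) + 29*(l - 1*(-17)) = (1*0)*(-2) + 29*(-20 - 1*(-17)) = 0*(-2) + 29*(-20 + 17) = 0 + 29*(-3) = 0 - 87 = -87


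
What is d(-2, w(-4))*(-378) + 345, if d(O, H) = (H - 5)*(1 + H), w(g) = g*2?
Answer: -34053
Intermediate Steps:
w(g) = 2*g
d(O, H) = (1 + H)*(-5 + H) (d(O, H) = (-5 + H)*(1 + H) = (1 + H)*(-5 + H))
d(-2, w(-4))*(-378) + 345 = (-5 + (2*(-4))**2 - 8*(-4))*(-378) + 345 = (-5 + (-8)**2 - 4*(-8))*(-378) + 345 = (-5 + 64 + 32)*(-378) + 345 = 91*(-378) + 345 = -34398 + 345 = -34053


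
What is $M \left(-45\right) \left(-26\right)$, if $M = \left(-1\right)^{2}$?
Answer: $1170$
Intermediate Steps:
$M = 1$
$M \left(-45\right) \left(-26\right) = 1 \left(-45\right) \left(-26\right) = \left(-45\right) \left(-26\right) = 1170$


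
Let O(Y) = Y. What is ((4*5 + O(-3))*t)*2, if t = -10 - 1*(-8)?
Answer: -68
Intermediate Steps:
t = -2 (t = -10 + 8 = -2)
((4*5 + O(-3))*t)*2 = ((4*5 - 3)*(-2))*2 = ((20 - 3)*(-2))*2 = (17*(-2))*2 = -34*2 = -68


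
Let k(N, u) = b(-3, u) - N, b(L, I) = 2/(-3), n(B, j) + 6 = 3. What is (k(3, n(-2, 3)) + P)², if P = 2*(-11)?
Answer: 5929/9 ≈ 658.78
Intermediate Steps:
n(B, j) = -3 (n(B, j) = -6 + 3 = -3)
b(L, I) = -⅔ (b(L, I) = 2*(-⅓) = -⅔)
k(N, u) = -⅔ - N
P = -22
(k(3, n(-2, 3)) + P)² = ((-⅔ - 1*3) - 22)² = ((-⅔ - 3) - 22)² = (-11/3 - 22)² = (-77/3)² = 5929/9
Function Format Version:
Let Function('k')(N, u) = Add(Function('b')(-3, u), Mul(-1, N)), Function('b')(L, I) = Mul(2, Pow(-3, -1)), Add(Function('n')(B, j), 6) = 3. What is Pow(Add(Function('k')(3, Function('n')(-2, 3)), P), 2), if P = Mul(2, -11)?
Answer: Rational(5929, 9) ≈ 658.78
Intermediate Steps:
Function('n')(B, j) = -3 (Function('n')(B, j) = Add(-6, 3) = -3)
Function('b')(L, I) = Rational(-2, 3) (Function('b')(L, I) = Mul(2, Rational(-1, 3)) = Rational(-2, 3))
Function('k')(N, u) = Add(Rational(-2, 3), Mul(-1, N))
P = -22
Pow(Add(Function('k')(3, Function('n')(-2, 3)), P), 2) = Pow(Add(Add(Rational(-2, 3), Mul(-1, 3)), -22), 2) = Pow(Add(Add(Rational(-2, 3), -3), -22), 2) = Pow(Add(Rational(-11, 3), -22), 2) = Pow(Rational(-77, 3), 2) = Rational(5929, 9)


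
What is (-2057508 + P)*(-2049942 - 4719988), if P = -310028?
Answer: 16028052992480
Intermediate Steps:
(-2057508 + P)*(-2049942 - 4719988) = (-2057508 - 310028)*(-2049942 - 4719988) = -2367536*(-6769930) = 16028052992480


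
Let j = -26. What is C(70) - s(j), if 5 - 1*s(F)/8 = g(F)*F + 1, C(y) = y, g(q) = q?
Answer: 5446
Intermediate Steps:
s(F) = 32 - 8*F² (s(F) = 40 - 8*(F*F + 1) = 40 - 8*(F² + 1) = 40 - 8*(1 + F²) = 40 + (-8 - 8*F²) = 32 - 8*F²)
C(70) - s(j) = 70 - (32 - 8*(-26)²) = 70 - (32 - 8*676) = 70 - (32 - 5408) = 70 - 1*(-5376) = 70 + 5376 = 5446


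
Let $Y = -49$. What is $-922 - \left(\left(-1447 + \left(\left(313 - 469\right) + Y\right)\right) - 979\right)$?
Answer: $1709$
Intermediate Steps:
$-922 - \left(\left(-1447 + \left(\left(313 - 469\right) + Y\right)\right) - 979\right) = -922 - \left(\left(-1447 + \left(\left(313 - 469\right) - 49\right)\right) - 979\right) = -922 - \left(\left(-1447 - 205\right) - 979\right) = -922 - \left(-1652 - 979\right) = -922 - -2631 = -922 + 2631 = 1709$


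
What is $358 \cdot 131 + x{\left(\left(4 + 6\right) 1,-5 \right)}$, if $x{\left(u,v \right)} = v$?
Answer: $46893$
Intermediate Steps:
$358 \cdot 131 + x{\left(\left(4 + 6\right) 1,-5 \right)} = 358 \cdot 131 - 5 = 46898 - 5 = 46893$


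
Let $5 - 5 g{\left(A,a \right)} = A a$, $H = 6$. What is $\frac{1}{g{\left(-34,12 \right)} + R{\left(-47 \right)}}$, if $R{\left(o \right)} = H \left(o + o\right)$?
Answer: $- \frac{5}{2407} \approx -0.0020773$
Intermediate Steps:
$g{\left(A,a \right)} = 1 - \frac{A a}{5}$
$R{\left(o \right)} = 12 o$ ($R{\left(o \right)} = 6 \left(o + o\right) = 6 \cdot 2 o = 12 o$)
$\frac{1}{g{\left(-34,12 \right)} + R{\left(-47 \right)}} = \frac{1}{\left(1 - \left(- \frac{34}{5}\right) 12\right) + 12 \left(-47\right)} = \frac{1}{\left(1 + \frac{408}{5}\right) - 564} = \frac{1}{\frac{413}{5} - 564} = \frac{1}{- \frac{2407}{5}} = - \frac{5}{2407}$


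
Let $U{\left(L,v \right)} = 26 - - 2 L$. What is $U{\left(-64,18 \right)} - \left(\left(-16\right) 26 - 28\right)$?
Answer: $342$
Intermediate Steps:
$U{\left(L,v \right)} = 26 + 2 L$
$U{\left(-64,18 \right)} - \left(\left(-16\right) 26 - 28\right) = \left(26 + 2 \left(-64\right)\right) - \left(\left(-16\right) 26 - 28\right) = \left(26 - 128\right) - \left(-416 - 28\right) = -102 - -444 = -102 + 444 = 342$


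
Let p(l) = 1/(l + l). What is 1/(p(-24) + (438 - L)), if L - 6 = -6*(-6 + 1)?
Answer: 48/19295 ≈ 0.0024877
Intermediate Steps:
L = 36 (L = 6 - 6*(-6 + 1) = 6 - 6*(-5) = 6 + 30 = 36)
p(l) = 1/(2*l)
1/(p(-24) + (438 - L)) = 1/((½)/(-24) + (438 - 1*36)) = 1/((½)*(-1/24) + (438 - 36)) = 1/(-1/48 + 402) = 1/(19295/48) = 48/19295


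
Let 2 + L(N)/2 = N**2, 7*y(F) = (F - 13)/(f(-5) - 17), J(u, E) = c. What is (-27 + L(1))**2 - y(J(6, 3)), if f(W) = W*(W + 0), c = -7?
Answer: 11779/14 ≈ 841.36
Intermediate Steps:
f(W) = W**2 (f(W) = W*W = W**2)
J(u, E) = -7
y(F) = -13/56 + F/56 (y(F) = ((F - 13)/((-5)**2 - 17))/7 = ((-13 + F)/(25 - 17))/7 = ((-13 + F)/8)/7 = ((-13 + F)*(1/8))/7 = (-13/8 + F/8)/7 = -13/56 + F/56)
L(N) = -4 + 2*N**2
(-27 + L(1))**2 - y(J(6, 3)) = (-27 + (-4 + 2*1**2))**2 - (-13/56 + (1/56)*(-7)) = (-27 + (-4 + 2*1))**2 - (-13/56 - 1/8) = (-27 + (-4 + 2))**2 - 1*(-5/14) = (-27 - 2)**2 + 5/14 = (-29)**2 + 5/14 = 841 + 5/14 = 11779/14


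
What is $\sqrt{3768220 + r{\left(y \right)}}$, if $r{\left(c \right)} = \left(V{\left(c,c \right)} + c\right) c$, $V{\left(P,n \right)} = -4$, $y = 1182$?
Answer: $2 \sqrt{1290154} \approx 2271.7$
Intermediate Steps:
$r{\left(c \right)} = c \left(-4 + c\right)$ ($r{\left(c \right)} = \left(-4 + c\right) c = c \left(-4 + c\right)$)
$\sqrt{3768220 + r{\left(y \right)}} = \sqrt{3768220 + 1182 \left(-4 + 1182\right)} = \sqrt{3768220 + 1182 \cdot 1178} = \sqrt{3768220 + 1392396} = \sqrt{5160616} = 2 \sqrt{1290154}$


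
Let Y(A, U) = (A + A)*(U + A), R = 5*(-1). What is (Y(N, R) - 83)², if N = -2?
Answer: 3025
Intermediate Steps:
R = -5
Y(A, U) = 2*A*(A + U) (Y(A, U) = (2*A)*(A + U) = 2*A*(A + U))
(Y(N, R) - 83)² = (2*(-2)*(-2 - 5) - 83)² = (2*(-2)*(-7) - 83)² = (28 - 83)² = (-55)² = 3025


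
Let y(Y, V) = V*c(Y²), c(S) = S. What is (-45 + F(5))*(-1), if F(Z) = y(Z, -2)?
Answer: 95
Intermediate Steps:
y(Y, V) = V*Y²
F(Z) = -2*Z²
(-45 + F(5))*(-1) = (-45 - 2*5²)*(-1) = (-45 - 2*25)*(-1) = (-45 - 50)*(-1) = -95*(-1) = 95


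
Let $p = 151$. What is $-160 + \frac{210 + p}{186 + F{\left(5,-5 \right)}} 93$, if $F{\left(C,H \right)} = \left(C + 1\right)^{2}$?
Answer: $- \frac{649}{74} \approx -8.7703$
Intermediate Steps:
$F{\left(C,H \right)} = \left(1 + C\right)^{2}$
$-160 + \frac{210 + p}{186 + F{\left(5,-5 \right)}} 93 = -160 + \frac{210 + 151}{186 + \left(1 + 5\right)^{2}} \cdot 93 = -160 + \frac{361}{186 + 6^{2}} \cdot 93 = -160 + \frac{361}{186 + 36} \cdot 93 = -160 + \frac{361}{222} \cdot 93 = -160 + \frac{11191}{74} = - \frac{649}{74}$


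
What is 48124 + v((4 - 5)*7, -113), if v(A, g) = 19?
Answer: 48143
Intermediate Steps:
48124 + v((4 - 5)*7, -113) = 48124 + 19 = 48143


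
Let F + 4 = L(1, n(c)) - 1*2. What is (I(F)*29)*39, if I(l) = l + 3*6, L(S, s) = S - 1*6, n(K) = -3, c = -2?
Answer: 7917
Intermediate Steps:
L(S, s) = -6 + S (L(S, s) = S - 6 = -6 + S)
F = -11 (F = -4 + ((-6 + 1) - 1*2) = -4 + (-5 - 2) = -4 - 7 = -11)
I(l) = 18 + l (I(l) = l + 18 = 18 + l)
(I(F)*29)*39 = ((18 - 11)*29)*39 = (7*29)*39 = 203*39 = 7917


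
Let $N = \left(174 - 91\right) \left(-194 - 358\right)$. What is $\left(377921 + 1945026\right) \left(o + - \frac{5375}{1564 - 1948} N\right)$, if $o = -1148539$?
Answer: $- \frac{66523392389553}{16} \approx -4.1577 \cdot 10^{12}$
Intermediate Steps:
$N = -45816$ ($N = 83 \left(-552\right) = -45816$)
$\left(377921 + 1945026\right) \left(o + - \frac{5375}{1564 - 1948} N\right) = \left(377921 + 1945026\right) \left(-1148539 + - \frac{5375}{1564 - 1948} \left(-45816\right)\right) = 2322947 \left(-1148539 + - \frac{5375}{1564 - 1948} \left(-45816\right)\right) = 2322947 \left(-1148539 + - \frac{5375}{-384} \left(-45816\right)\right) = 2322947 \left(-1148539 + \left(-5375\right) \left(- \frac{1}{384}\right) \left(-45816\right)\right) = 2322947 \left(-1148539 + \frac{5375}{384} \left(-45816\right)\right) = 2322947 \left(-1148539 - \frac{10260875}{16}\right) = 2322947 \left(- \frac{28637499}{16}\right) = - \frac{66523392389553}{16}$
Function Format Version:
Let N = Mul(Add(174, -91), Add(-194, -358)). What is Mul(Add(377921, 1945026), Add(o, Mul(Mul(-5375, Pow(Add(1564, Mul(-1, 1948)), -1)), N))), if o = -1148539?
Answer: Rational(-66523392389553, 16) ≈ -4.1577e+12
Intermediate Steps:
N = -45816 (N = Mul(83, -552) = -45816)
Mul(Add(377921, 1945026), Add(o, Mul(Mul(-5375, Pow(Add(1564, Mul(-1, 1948)), -1)), N))) = Mul(Add(377921, 1945026), Add(-1148539, Mul(Mul(-5375, Pow(Add(1564, Mul(-1, 1948)), -1)), -45816))) = Mul(2322947, Add(-1148539, Mul(Mul(-5375, Pow(Add(1564, -1948), -1)), -45816))) = Mul(2322947, Add(-1148539, Mul(Mul(-5375, Pow(-384, -1)), -45816))) = Mul(2322947, Add(-1148539, Mul(Mul(-5375, Rational(-1, 384)), -45816))) = Mul(2322947, Add(-1148539, Mul(Rational(5375, 384), -45816))) = Mul(2322947, Add(-1148539, Rational(-10260875, 16))) = Mul(2322947, Rational(-28637499, 16)) = Rational(-66523392389553, 16)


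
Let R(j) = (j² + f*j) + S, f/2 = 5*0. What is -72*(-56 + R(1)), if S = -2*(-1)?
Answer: 3816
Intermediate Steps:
S = 2
f = 0 (f = 2*(5*0) = 2*0 = 0)
R(j) = 2 + j² (R(j) = (j² + 0*j) + 2 = (j² + 0) + 2 = j² + 2 = 2 + j²)
-72*(-56 + R(1)) = -72*(-56 + (2 + 1²)) = -72*(-56 + (2 + 1)) = -72*(-56 + 3) = -72*(-53) = 3816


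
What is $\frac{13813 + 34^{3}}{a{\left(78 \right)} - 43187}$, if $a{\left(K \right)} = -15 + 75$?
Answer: $- \frac{53117}{43127} \approx -1.2316$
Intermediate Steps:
$a{\left(K \right)} = 60$
$\frac{13813 + 34^{3}}{a{\left(78 \right)} - 43187} = \frac{13813 + 34^{3}}{60 - 43187} = \frac{13813 + 39304}{-43127} = 53117 \left(- \frac{1}{43127}\right) = - \frac{53117}{43127}$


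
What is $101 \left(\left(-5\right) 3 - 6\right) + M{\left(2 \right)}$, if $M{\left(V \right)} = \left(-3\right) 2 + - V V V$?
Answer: $-2135$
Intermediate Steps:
$M{\left(V \right)} = -6 - V^{3}$ ($M{\left(V \right)} = -6 + - V^{2} V = -6 - V^{3}$)
$101 \left(\left(-5\right) 3 - 6\right) + M{\left(2 \right)} = 101 \left(\left(-5\right) 3 - 6\right) - 14 = 101 \left(-15 - 6\right) - 14 = 101 \left(-21\right) - 14 = -2121 - 14 = -2135$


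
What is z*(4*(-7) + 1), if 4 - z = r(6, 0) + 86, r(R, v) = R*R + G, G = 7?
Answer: 3375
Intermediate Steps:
r(R, v) = 7 + R² (r(R, v) = R*R + 7 = R² + 7 = 7 + R²)
z = -125 (z = 4 - ((7 + 6²) + 86) = 4 - ((7 + 36) + 86) = 4 - (43 + 86) = 4 - 1*129 = 4 - 129 = -125)
z*(4*(-7) + 1) = -125*(4*(-7) + 1) = -125*(-28 + 1) = -125*(-27) = 3375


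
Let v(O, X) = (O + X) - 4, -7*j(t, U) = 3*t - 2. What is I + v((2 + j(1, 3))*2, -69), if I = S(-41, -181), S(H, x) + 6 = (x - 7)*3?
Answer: -4475/7 ≈ -639.29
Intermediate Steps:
S(H, x) = -27 + 3*x (S(H, x) = -6 + (x - 7)*3 = -6 + (-7 + x)*3 = -6 + (-21 + 3*x) = -27 + 3*x)
j(t, U) = 2/7 - 3*t/7 (j(t, U) = -(3*t - 2)/7 = -(-2 + 3*t)/7 = 2/7 - 3*t/7)
I = -570 (I = -27 + 3*(-181) = -27 - 543 = -570)
v(O, X) = -4 + O + X
I + v((2 + j(1, 3))*2, -69) = -570 + (-4 + (2 + (2/7 - 3/7*1))*2 - 69) = -570 + (-4 + (2 + (2/7 - 3/7))*2 - 69) = -570 + (-4 + (2 - ⅐)*2 - 69) = -570 + (-4 + (13/7)*2 - 69) = -570 + (-4 + 26/7 - 69) = -570 - 485/7 = -4475/7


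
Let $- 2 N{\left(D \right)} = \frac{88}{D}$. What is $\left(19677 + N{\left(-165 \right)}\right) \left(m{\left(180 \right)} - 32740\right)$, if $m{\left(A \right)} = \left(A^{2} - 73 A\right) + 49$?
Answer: $- \frac{1321426843}{5} \approx -2.6429 \cdot 10^{8}$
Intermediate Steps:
$N{\left(D \right)} = - \frac{44}{D}$ ($N{\left(D \right)} = - \frac{88 \frac{1}{D}}{2} = - \frac{44}{D}$)
$m{\left(A \right)} = 49 + A^{2} - 73 A$
$\left(19677 + N{\left(-165 \right)}\right) \left(m{\left(180 \right)} - 32740\right) = \left(19677 - \frac{44}{-165}\right) \left(\left(49 + 180^{2} - 13140\right) - 32740\right) = \left(19677 - - \frac{4}{15}\right) \left(\left(49 + 32400 - 13140\right) - 32740\right) = \left(19677 + \frac{4}{15}\right) \left(19309 - 32740\right) = \frac{295159}{15} \left(-13431\right) = - \frac{1321426843}{5}$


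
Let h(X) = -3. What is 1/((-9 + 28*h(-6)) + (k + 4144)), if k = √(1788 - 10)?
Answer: 4051/16408823 - √1778/16408823 ≈ 0.00024431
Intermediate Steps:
k = √1778 ≈ 42.166
1/((-9 + 28*h(-6)) + (k + 4144)) = 1/((-9 + 28*(-3)) + (√1778 + 4144)) = 1/((-9 - 84) + (4144 + √1778)) = 1/(-93 + (4144 + √1778)) = 1/(4051 + √1778)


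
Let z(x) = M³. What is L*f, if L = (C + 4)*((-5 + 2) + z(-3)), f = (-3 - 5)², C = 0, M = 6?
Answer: 54528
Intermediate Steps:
f = 64 (f = (-8)² = 64)
z(x) = 216 (z(x) = 6³ = 216)
L = 852 (L = (0 + 4)*((-5 + 2) + 216) = 4*(-3 + 216) = 4*213 = 852)
L*f = 852*64 = 54528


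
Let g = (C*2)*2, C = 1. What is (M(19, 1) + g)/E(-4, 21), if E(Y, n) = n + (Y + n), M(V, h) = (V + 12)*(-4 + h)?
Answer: -89/38 ≈ -2.3421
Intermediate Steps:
M(V, h) = (-4 + h)*(12 + V) (M(V, h) = (12 + V)*(-4 + h) = (-4 + h)*(12 + V))
g = 4 (g = (1*2)*2 = 2*2 = 4)
E(Y, n) = Y + 2*n
(M(19, 1) + g)/E(-4, 21) = ((-48 - 4*19 + 12*1 + 19*1) + 4)/(-4 + 2*21) = ((-48 - 76 + 12 + 19) + 4)/(-4 + 42) = (-93 + 4)/38 = -89*1/38 = -89/38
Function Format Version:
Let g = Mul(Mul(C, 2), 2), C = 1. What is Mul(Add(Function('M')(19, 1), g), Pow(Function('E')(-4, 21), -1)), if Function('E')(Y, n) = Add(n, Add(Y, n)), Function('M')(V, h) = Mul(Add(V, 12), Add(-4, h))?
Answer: Rational(-89, 38) ≈ -2.3421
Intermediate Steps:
Function('M')(V, h) = Mul(Add(-4, h), Add(12, V)) (Function('M')(V, h) = Mul(Add(12, V), Add(-4, h)) = Mul(Add(-4, h), Add(12, V)))
g = 4 (g = Mul(Mul(1, 2), 2) = Mul(2, 2) = 4)
Function('E')(Y, n) = Add(Y, Mul(2, n))
Mul(Add(Function('M')(19, 1), g), Pow(Function('E')(-4, 21), -1)) = Mul(Add(Add(-48, Mul(-4, 19), Mul(12, 1), Mul(19, 1)), 4), Pow(Add(-4, Mul(2, 21)), -1)) = Mul(Add(Add(-48, -76, 12, 19), 4), Pow(Add(-4, 42), -1)) = Mul(Add(-93, 4), Pow(38, -1)) = Mul(-89, Rational(1, 38)) = Rational(-89, 38)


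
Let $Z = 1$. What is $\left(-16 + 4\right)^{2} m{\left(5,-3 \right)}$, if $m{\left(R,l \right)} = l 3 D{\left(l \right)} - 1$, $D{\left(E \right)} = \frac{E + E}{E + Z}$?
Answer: $-4032$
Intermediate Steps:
$D{\left(E \right)} = \frac{2 E}{1 + E}$ ($D{\left(E \right)} = \frac{E + E}{E + 1} = \frac{2 E}{1 + E}$)
$m{\left(R,l \right)} = -1 + \frac{6 l^{2}}{1 + l}$ ($m{\left(R,l \right)} = l 3 \frac{2 l}{1 + l} - 1 = 3 l \frac{2 l}{1 + l} - 1 = \frac{6 l^{2}}{1 + l} - 1 = -1 + \frac{6 l^{2}}{1 + l}$)
$\left(-16 + 4\right)^{2} m{\left(5,-3 \right)} = \left(-16 + 4\right)^{2} \frac{-1 - -3 + 6 \left(-3\right)^{2}}{1 - 3} = \left(-12\right)^{2} \frac{-1 + 3 + 6 \cdot 9}{-2} = 144 \left(- \frac{-1 + 3 + 54}{2}\right) = 144 \left(\left(- \frac{1}{2}\right) 56\right) = 144 \left(-28\right) = -4032$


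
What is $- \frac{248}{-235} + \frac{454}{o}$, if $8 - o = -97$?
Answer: $\frac{26546}{4935} \approx 5.3791$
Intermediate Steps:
$o = 105$ ($o = 8 - -97 = 8 + 97 = 105$)
$- \frac{248}{-235} + \frac{454}{o} = - \frac{248}{-235} + \frac{454}{105} = \left(-248\right) \left(- \frac{1}{235}\right) + 454 \cdot \frac{1}{105} = \frac{248}{235} + \frac{454}{105} = \frac{26546}{4935}$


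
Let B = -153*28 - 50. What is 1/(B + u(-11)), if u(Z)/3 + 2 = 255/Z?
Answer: -11/48505 ≈ -0.00022678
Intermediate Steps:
B = -4334 (B = -4284 - 50 = -4334)
u(Z) = -6 + 765/Z (u(Z) = -6 + 3*(255/Z) = -6 + 765/Z)
1/(B + u(-11)) = 1/(-4334 + (-6 + 765/(-11))) = 1/(-4334 + (-6 + 765*(-1/11))) = 1/(-4334 + (-6 - 765/11)) = 1/(-4334 - 831/11) = 1/(-48505/11) = -11/48505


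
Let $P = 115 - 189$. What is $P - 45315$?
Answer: $-45389$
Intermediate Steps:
$P = -74$ ($P = 115 - 189 = -74$)
$P - 45315 = -74 - 45315 = -45389$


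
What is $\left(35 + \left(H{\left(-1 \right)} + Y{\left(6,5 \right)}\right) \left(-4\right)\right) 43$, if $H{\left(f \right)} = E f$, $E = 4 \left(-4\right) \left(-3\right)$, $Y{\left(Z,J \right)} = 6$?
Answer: $8729$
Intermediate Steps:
$E = 48$ ($E = \left(-16\right) \left(-3\right) = 48$)
$H{\left(f \right)} = 48 f$
$\left(35 + \left(H{\left(-1 \right)} + Y{\left(6,5 \right)}\right) \left(-4\right)\right) 43 = \left(35 + \left(48 \left(-1\right) + 6\right) \left(-4\right)\right) 43 = \left(35 + \left(-48 + 6\right) \left(-4\right)\right) 43 = \left(35 - -168\right) 43 = \left(35 + 168\right) 43 = 203 \cdot 43 = 8729$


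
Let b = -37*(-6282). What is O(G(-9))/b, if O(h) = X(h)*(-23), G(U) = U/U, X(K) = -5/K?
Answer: 115/232434 ≈ 0.00049476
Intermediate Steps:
G(U) = 1
O(h) = 115/h (O(h) = -5/h*(-23) = 115/h)
b = 232434
O(G(-9))/b = (115/1)/232434 = (115*1)*(1/232434) = 115*(1/232434) = 115/232434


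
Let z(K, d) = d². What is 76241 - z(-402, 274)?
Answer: 1165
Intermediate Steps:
76241 - z(-402, 274) = 76241 - 1*274² = 76241 - 1*75076 = 76241 - 75076 = 1165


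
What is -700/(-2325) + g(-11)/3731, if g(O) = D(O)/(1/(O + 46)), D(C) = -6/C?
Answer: 166954/545259 ≈ 0.30619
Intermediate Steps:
g(O) = -6*(46 + O)/O (g(O) = (-6/O)/(1/(O + 46)) = (-6/O)/(1/(46 + O)) = (-6/O)*(46 + O) = -6*(46 + O)/O)
-700/(-2325) + g(-11)/3731 = -700/(-2325) + (-6 - 276/(-11))/3731 = -700*(-1/2325) + (-6 - 276*(-1/11))*(1/3731) = 28/93 + (-6 + 276/11)*(1/3731) = 28/93 + (210/11)*(1/3731) = 28/93 + 30/5863 = 166954/545259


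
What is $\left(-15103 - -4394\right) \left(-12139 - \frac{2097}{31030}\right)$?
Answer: $\frac{4033815434303}{31030} \approx 1.3 \cdot 10^{8}$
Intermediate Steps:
$\left(-15103 - -4394\right) \left(-12139 - \frac{2097}{31030}\right) = \left(-15103 + \left(4416 - 22\right)\right) \left(-12139 - \frac{2097}{31030}\right) = \left(-15103 + 4394\right) \left(-12139 - \frac{2097}{31030}\right) = \left(-10709\right) \left(- \frac{376675267}{31030}\right) = \frac{4033815434303}{31030}$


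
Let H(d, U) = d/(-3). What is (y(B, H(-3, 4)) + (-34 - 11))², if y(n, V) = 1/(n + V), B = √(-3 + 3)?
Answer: 1936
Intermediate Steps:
H(d, U) = -d/3 (H(d, U) = d*(-⅓) = -d/3)
B = 0 (B = √0 = 0)
y(n, V) = 1/(V + n)
(y(B, H(-3, 4)) + (-34 - 11))² = (1/(-⅓*(-3) + 0) + (-34 - 11))² = (1/(1 + 0) - 45)² = (1/1 - 45)² = (1 - 45)² = (-44)² = 1936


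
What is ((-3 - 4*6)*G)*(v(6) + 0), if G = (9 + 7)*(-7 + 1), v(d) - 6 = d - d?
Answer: 15552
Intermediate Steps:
v(d) = 6 (v(d) = 6 + (d - d) = 6 + 0 = 6)
G = -96 (G = 16*(-6) = -96)
((-3 - 4*6)*G)*(v(6) + 0) = ((-3 - 4*6)*(-96))*(6 + 0) = ((-3 - 24)*(-96))*6 = -27*(-96)*6 = 2592*6 = 15552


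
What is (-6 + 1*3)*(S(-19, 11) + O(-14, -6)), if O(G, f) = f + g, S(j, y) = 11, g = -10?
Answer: 15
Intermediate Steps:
O(G, f) = -10 + f (O(G, f) = f - 10 = -10 + f)
(-6 + 1*3)*(S(-19, 11) + O(-14, -6)) = (-6 + 1*3)*(11 + (-10 - 6)) = (-6 + 3)*(11 - 16) = -3*(-5) = 15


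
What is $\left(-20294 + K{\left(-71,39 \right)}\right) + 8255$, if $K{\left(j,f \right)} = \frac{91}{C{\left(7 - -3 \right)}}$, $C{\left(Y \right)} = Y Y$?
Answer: $- \frac{1203809}{100} \approx -12038.0$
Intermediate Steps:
$C{\left(Y \right)} = Y^{2}$
$K{\left(j,f \right)} = \frac{91}{100}$ ($K{\left(j,f \right)} = \frac{91}{\left(7 - -3\right)^{2}} = \frac{91}{\left(7 + 3\right)^{2}} = \frac{91}{10^{2}} = \frac{91}{100}$)
$\left(-20294 + K{\left(-71,39 \right)}\right) + 8255 = \left(-20294 + \frac{91}{100}\right) + 8255 = - \frac{2029309}{100} + 8255 = - \frac{1203809}{100}$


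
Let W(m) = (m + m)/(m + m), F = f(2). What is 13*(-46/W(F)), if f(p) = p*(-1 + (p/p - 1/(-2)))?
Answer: -598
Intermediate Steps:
f(p) = p/2 (f(p) = p*(-1 + (1 - 1*(-½))) = p*(-1 + (1 + ½)) = p*(-1 + 3/2) = p*(½) = p/2)
F = 1 (F = (½)*2 = 1)
W(m) = 1 (W(m) = (2*m)/((2*m)) = (2*m)*(1/(2*m)) = 1)
13*(-46/W(F)) = 13*(-46/1) = 13*(-46*1) = 13*(-46) = -598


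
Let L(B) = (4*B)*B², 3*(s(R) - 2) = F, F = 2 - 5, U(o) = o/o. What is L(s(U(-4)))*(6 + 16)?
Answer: 88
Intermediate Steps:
U(o) = 1
F = -3
s(R) = 1 (s(R) = 2 + (⅓)*(-3) = 2 - 1 = 1)
L(B) = 4*B³
L(s(U(-4)))*(6 + 16) = (4*1³)*(6 + 16) = (4*1)*22 = 4*22 = 88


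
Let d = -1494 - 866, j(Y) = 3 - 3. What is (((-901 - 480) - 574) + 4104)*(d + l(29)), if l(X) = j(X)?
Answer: -5071640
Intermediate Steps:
j(Y) = 0
l(X) = 0
d = -2360
(((-901 - 480) - 574) + 4104)*(d + l(29)) = (((-901 - 480) - 574) + 4104)*(-2360 + 0) = ((-1381 - 574) + 4104)*(-2360) = (-1955 + 4104)*(-2360) = 2149*(-2360) = -5071640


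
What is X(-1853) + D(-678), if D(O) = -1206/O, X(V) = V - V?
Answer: 201/113 ≈ 1.7788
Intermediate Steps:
X(V) = 0
X(-1853) + D(-678) = 0 - 1206/(-678) = 0 - 1206*(-1/678) = 0 + 201/113 = 201/113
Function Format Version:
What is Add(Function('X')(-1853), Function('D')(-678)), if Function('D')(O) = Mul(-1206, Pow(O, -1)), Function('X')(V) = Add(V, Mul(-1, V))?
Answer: Rational(201, 113) ≈ 1.7788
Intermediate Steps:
Function('X')(V) = 0
Add(Function('X')(-1853), Function('D')(-678)) = Add(0, Mul(-1206, Pow(-678, -1))) = Add(0, Mul(-1206, Rational(-1, 678))) = Add(0, Rational(201, 113)) = Rational(201, 113)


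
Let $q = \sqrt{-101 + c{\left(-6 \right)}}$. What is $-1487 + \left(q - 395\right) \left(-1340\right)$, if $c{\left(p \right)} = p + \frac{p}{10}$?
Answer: $527813 - 268 i \sqrt{2690} \approx 5.2781 \cdot 10^{5} - 13900.0 i$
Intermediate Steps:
$c{\left(p \right)} = \frac{11 p}{10}$ ($c{\left(p \right)} = p + p \frac{1}{10} = p + \frac{p}{10} = \frac{11 p}{10}$)
$q = \frac{i \sqrt{2690}}{5}$ ($q = \sqrt{-101 + \frac{11}{10} \left(-6\right)} = \sqrt{-101 - \frac{33}{5}} = \sqrt{- \frac{538}{5}} = \frac{i \sqrt{2690}}{5} \approx 10.373 i$)
$-1487 + \left(q - 395\right) \left(-1340\right) = -1487 + \left(\frac{i \sqrt{2690}}{5} - 395\right) \left(-1340\right) = -1487 + \left(-395 + \frac{i \sqrt{2690}}{5}\right) \left(-1340\right) = -1487 + \left(529300 - 268 i \sqrt{2690}\right) = 527813 - 268 i \sqrt{2690}$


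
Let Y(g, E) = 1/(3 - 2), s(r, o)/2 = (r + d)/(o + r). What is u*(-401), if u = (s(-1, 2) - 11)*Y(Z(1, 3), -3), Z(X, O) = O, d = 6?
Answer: 401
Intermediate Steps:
s(r, o) = 2*(6 + r)/(o + r) (s(r, o) = 2*((r + 6)/(o + r)) = 2*((6 + r)/(o + r)) = 2*(6 + r)/(o + r))
Y(g, E) = 1 (Y(g, E) = 1/1 = 1)
u = -1 (u = (2*(6 - 1)/(2 - 1) - 11)*1 = (2*5/1 - 11)*1 = (2*1*5 - 11)*1 = (10 - 11)*1 = -1*1 = -1)
u*(-401) = -1*(-401) = 401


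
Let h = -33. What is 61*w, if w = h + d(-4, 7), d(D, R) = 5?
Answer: -1708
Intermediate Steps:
w = -28 (w = -33 + 5 = -28)
61*w = 61*(-28) = -1708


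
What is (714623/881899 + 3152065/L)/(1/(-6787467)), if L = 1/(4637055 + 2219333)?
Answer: -129365101045689863152146201/881899 ≈ -1.4669e+20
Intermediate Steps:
L = 1/6856388 ≈ 1.4585e-7
(714623/881899 + 3152065/L)/(1/(-6787467)) = (714623/881899 + 3152065/(1/6856388))/(1/(-6787467)) = (714623*(1/881899) + 3152065*6856388)/(-1/6787467) = (714623/881899 + 21611780641220)*(-6787467) = (19059407735711991403/881899)*(-6787467) = -129365101045689863152146201/881899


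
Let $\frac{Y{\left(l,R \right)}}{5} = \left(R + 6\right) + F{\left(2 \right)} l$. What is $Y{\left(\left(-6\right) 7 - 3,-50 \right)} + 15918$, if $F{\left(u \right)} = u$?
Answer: $15248$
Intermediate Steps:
$Y{\left(l,R \right)} = 30 + 5 R + 10 l$ ($Y{\left(l,R \right)} = 5 \left(\left(R + 6\right) + 2 l\right) = 5 \left(\left(6 + R\right) + 2 l\right) = 5 \left(6 + R + 2 l\right) = 30 + 5 R + 10 l$)
$Y{\left(\left(-6\right) 7 - 3,-50 \right)} + 15918 = \left(30 + 5 \left(-50\right) + 10 \left(\left(-6\right) 7 - 3\right)\right) + 15918 = \left(30 - 250 + 10 \left(-42 - 3\right)\right) + 15918 = \left(30 - 250 + 10 \left(-45\right)\right) + 15918 = \left(30 - 250 - 450\right) + 15918 = -670 + 15918 = 15248$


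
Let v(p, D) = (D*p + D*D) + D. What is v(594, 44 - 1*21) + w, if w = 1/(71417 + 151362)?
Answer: 3166580707/222779 ≈ 14214.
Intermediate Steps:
v(p, D) = D + D² + D*p (v(p, D) = (D*p + D²) + D = (D² + D*p) + D = D + D² + D*p)
w = 1/222779 ≈ 4.4888e-6
v(594, 44 - 1*21) + w = (44 - 1*21)*(1 + (44 - 1*21) + 594) + 1/222779 = (44 - 21)*(1 + (44 - 21) + 594) + 1/222779 = 23*(1 + 23 + 594) + 1/222779 = 23*618 + 1/222779 = 14214 + 1/222779 = 3166580707/222779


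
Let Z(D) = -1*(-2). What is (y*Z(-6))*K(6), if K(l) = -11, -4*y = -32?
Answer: -176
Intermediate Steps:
Z(D) = 2
y = 8 (y = -1/4*(-32) = 8)
(y*Z(-6))*K(6) = (8*2)*(-11) = 16*(-11) = -176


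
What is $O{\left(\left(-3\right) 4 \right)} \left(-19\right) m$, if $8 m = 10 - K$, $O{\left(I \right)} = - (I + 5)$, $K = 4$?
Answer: $- \frac{399}{4} \approx -99.75$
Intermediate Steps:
$O{\left(I \right)} = -5 - I$ ($O{\left(I \right)} = - (5 + I) = -5 - I$)
$m = \frac{3}{4}$ ($m = \frac{10 - 4}{8} = \frac{1}{8} \cdot 6 = \frac{3}{4} \approx 0.75$)
$O{\left(\left(-3\right) 4 \right)} \left(-19\right) m = \left(-5 - \left(-3\right) 4\right) \left(-19\right) \frac{3}{4} = \left(-5 - -12\right) \left(-19\right) \frac{3}{4} = \left(-5 + 12\right) \left(-19\right) \frac{3}{4} = 7 \left(-19\right) \frac{3}{4} = \left(-133\right) \frac{3}{4} = - \frac{399}{4}$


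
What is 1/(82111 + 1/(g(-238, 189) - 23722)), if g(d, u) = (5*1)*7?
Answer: 23687/1944963256 ≈ 1.2179e-5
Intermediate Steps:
g(d, u) = 35 (g(d, u) = 5*7 = 35)
1/(82111 + 1/(g(-238, 189) - 23722)) = 1/(82111 + 1/(35 - 23722)) = 1/(82111 + 1/(-23687)) = 1/(82111 - 1/23687) = 1/(1944963256/23687) = 23687/1944963256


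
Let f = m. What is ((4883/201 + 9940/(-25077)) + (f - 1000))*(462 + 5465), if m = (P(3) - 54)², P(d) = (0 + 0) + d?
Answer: 16181217208952/1680159 ≈ 9.6308e+6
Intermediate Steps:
P(d) = d (P(d) = 0 + d = d)
m = 2601 (m = (3 - 54)² = (-51)² = 2601)
f = 2601
((4883/201 + 9940/(-25077)) + (f - 1000))*(462 + 5465) = ((4883/201 + 9940/(-25077)) + (2601 - 1000))*(462 + 5465) = ((4883*(1/201) + 9940*(-1/25077)) + 1601)*5927 = ((4883/201 - 9940/25077) + 1601)*5927 = (40151017/1680159 + 1601)*5927 = (2730085576/1680159)*5927 = 16181217208952/1680159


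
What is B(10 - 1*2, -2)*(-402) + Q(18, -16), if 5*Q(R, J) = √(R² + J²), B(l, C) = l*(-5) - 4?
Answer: 17688 + 2*√145/5 ≈ 17693.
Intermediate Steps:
B(l, C) = -4 - 5*l (B(l, C) = -5*l - 4 = -4 - 5*l)
Q(R, J) = √(J² + R²)/5 (Q(R, J) = √(R² + J²)/5 = √(J² + R²)/5)
B(10 - 1*2, -2)*(-402) + Q(18, -16) = (-4 - 5*(10 - 1*2))*(-402) + √((-16)² + 18²)/5 = (-4 - 5*(10 - 2))*(-402) + √(256 + 324)/5 = (-4 - 5*8)*(-402) + √580/5 = (-4 - 40)*(-402) + (2*√145)/5 = -44*(-402) + 2*√145/5 = 17688 + 2*√145/5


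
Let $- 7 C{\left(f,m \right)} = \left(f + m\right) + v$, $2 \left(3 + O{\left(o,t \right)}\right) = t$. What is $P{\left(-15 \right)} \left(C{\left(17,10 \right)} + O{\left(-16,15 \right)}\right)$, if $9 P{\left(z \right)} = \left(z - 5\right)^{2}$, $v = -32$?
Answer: $\frac{14600}{63} \approx 231.75$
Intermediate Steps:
$O{\left(o,t \right)} = -3 + \frac{t}{2}$
$C{\left(f,m \right)} = \frac{32}{7} - \frac{f}{7} - \frac{m}{7}$ ($C{\left(f,m \right)} = - \frac{\left(f + m\right) - 32}{7} = - \frac{-32 + f + m}{7} = \frac{32}{7} - \frac{f}{7} - \frac{m}{7}$)
$P{\left(z \right)} = \frac{\left(-5 + z\right)^{2}}{9}$ ($P{\left(z \right)} = \frac{\left(z - 5\right)^{2}}{9} = \frac{\left(-5 + z\right)^{2}}{9}$)
$P{\left(-15 \right)} \left(C{\left(17,10 \right)} + O{\left(-16,15 \right)}\right) = \frac{\left(-5 - 15\right)^{2}}{9} \left(\left(\frac{32}{7} - \frac{17}{7} - \frac{10}{7}\right) + \left(-3 + \frac{1}{2} \cdot 15\right)\right) = \frac{\left(-20\right)^{2}}{9} \left(\left(\frac{32}{7} - \frac{17}{7} - \frac{10}{7}\right) + \left(-3 + \frac{15}{2}\right)\right) = \frac{1}{9} \cdot 400 \left(\frac{5}{7} + \frac{9}{2}\right) = \frac{400}{9} \cdot \frac{73}{14} = \frac{14600}{63}$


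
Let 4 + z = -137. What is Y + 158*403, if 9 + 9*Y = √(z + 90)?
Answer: 63673 + I*√51/9 ≈ 63673.0 + 0.79349*I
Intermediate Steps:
z = -141 (z = -4 - 137 = -141)
Y = -1 + I*√51/9 (Y = -1 + √(-141 + 90)/9 = -1 + √(-51)/9 = -1 + (I*√51)/9 = -1 + I*√51/9 ≈ -1.0 + 0.79349*I)
Y + 158*403 = (-1 + I*√51/9) + 158*403 = (-1 + I*√51/9) + 63674 = 63673 + I*√51/9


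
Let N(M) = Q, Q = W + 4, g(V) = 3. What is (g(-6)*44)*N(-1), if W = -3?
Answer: 132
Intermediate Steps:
Q = 1 (Q = -3 + 4 = 1)
N(M) = 1
(g(-6)*44)*N(-1) = (3*44)*1 = 132*1 = 132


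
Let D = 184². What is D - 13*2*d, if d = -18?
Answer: 34324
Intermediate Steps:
D = 33856
D - 13*2*d = 33856 - 13*2*(-18) = 33856 - 26*(-18) = 33856 - 1*(-468) = 33856 + 468 = 34324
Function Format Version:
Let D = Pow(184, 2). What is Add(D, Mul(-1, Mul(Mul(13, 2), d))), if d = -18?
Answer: 34324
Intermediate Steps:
D = 33856
Add(D, Mul(-1, Mul(Mul(13, 2), d))) = Add(33856, Mul(-1, Mul(Mul(13, 2), -18))) = Add(33856, Mul(-1, Mul(26, -18))) = Add(33856, Mul(-1, -468)) = Add(33856, 468) = 34324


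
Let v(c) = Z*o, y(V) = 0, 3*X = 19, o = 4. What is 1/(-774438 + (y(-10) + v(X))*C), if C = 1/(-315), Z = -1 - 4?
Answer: -63/48789590 ≈ -1.2913e-6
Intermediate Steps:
Z = -5
X = 19/3 (X = (⅓)*19 = 19/3 ≈ 6.3333)
v(c) = -20 (v(c) = -5*4 = -20)
C = -1/315 ≈ -0.0031746
1/(-774438 + (y(-10) + v(X))*C) = 1/(-774438 + (0 - 20)*(-1/315)) = 1/(-774438 - 20*(-1/315)) = 1/(-774438 + 4/63) = 1/(-48789590/63) = -63/48789590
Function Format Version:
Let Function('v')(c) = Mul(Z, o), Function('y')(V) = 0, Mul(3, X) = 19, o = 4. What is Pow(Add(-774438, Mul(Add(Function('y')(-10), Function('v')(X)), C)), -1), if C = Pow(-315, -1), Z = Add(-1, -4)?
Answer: Rational(-63, 48789590) ≈ -1.2913e-6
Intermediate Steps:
Z = -5
X = Rational(19, 3) (X = Mul(Rational(1, 3), 19) = Rational(19, 3) ≈ 6.3333)
Function('v')(c) = -20 (Function('v')(c) = Mul(-5, 4) = -20)
C = Rational(-1, 315) ≈ -0.0031746
Pow(Add(-774438, Mul(Add(Function('y')(-10), Function('v')(X)), C)), -1) = Pow(Add(-774438, Mul(Add(0, -20), Rational(-1, 315))), -1) = Pow(Add(-774438, Mul(-20, Rational(-1, 315))), -1) = Pow(Add(-774438, Rational(4, 63)), -1) = Pow(Rational(-48789590, 63), -1) = Rational(-63, 48789590)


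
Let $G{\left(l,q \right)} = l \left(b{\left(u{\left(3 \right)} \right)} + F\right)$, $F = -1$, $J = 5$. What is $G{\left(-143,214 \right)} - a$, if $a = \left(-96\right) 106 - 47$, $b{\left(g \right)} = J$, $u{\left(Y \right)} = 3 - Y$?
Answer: $9651$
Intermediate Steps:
$b{\left(g \right)} = 5$
$G{\left(l,q \right)} = 4 l$ ($G{\left(l,q \right)} = l \left(5 - 1\right) = l 4 = 4 l$)
$a = -10223$ ($a = -10176 - 47 = -10223$)
$G{\left(-143,214 \right)} - a = 4 \left(-143\right) - -10223 = -572 + 10223 = 9651$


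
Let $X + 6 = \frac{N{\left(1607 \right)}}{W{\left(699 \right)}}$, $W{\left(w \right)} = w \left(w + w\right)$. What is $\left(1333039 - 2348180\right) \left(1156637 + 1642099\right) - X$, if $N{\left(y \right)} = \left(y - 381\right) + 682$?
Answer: $- \frac{154241111005831636}{54289} \approx -2.8411 \cdot 10^{12}$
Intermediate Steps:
$N{\left(y \right)} = 301 + y$ ($N{\left(y \right)} = \left(-381 + y\right) + 682 = 301 + y$)
$W{\left(w \right)} = 2 w^{2}$ ($W{\left(w \right)} = w 2 w = 2 w^{2}$)
$X = - \frac{325628}{54289}$ ($X = -6 + \frac{301 + 1607}{2 \cdot 699^{2}} = -6 + \frac{1908}{2 \cdot 488601} = -6 + \frac{1908}{977202} = -6 + 1908 \cdot \frac{1}{977202} = -6 + \frac{106}{54289} = - \frac{325628}{54289} \approx -5.998$)
$\left(1333039 - 2348180\right) \left(1156637 + 1642099\right) - X = \left(1333039 - 2348180\right) \left(1156637 + 1642099\right) - - \frac{325628}{54289} = \left(-1015141\right) 2798736 + \frac{325628}{54289} = -2841111661776 + \frac{325628}{54289} = - \frac{154241111005831636}{54289}$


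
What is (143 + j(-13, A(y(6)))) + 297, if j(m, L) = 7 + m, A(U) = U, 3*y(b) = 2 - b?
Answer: 434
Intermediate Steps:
y(b) = ⅔ - b/3 (y(b) = (2 - b)/3 = ⅔ - b/3)
(143 + j(-13, A(y(6)))) + 297 = (143 + (7 - 13)) + 297 = (143 - 6) + 297 = 137 + 297 = 434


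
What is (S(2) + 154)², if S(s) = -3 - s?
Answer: 22201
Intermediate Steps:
(S(2) + 154)² = ((-3 - 1*2) + 154)² = ((-3 - 2) + 154)² = (-5 + 154)² = 149² = 22201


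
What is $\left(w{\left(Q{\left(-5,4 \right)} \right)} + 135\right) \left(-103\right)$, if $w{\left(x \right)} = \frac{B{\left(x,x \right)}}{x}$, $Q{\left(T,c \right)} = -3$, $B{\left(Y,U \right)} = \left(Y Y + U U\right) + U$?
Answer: $-13390$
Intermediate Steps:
$B{\left(Y,U \right)} = U + U^{2} + Y^{2}$ ($B{\left(Y,U \right)} = \left(Y^{2} + U^{2}\right) + U = \left(U^{2} + Y^{2}\right) + U = U + U^{2} + Y^{2}$)
$w{\left(x \right)} = \frac{x + 2 x^{2}}{x}$ ($w{\left(x \right)} = \frac{x + x^{2} + x^{2}}{x} = \frac{x + 2 x^{2}}{x}$)
$\left(w{\left(Q{\left(-5,4 \right)} \right)} + 135\right) \left(-103\right) = \left(\left(1 + 2 \left(-3\right)\right) + 135\right) \left(-103\right) = \left(\left(1 - 6\right) + 135\right) \left(-103\right) = \left(-5 + 135\right) \left(-103\right) = 130 \left(-103\right) = -13390$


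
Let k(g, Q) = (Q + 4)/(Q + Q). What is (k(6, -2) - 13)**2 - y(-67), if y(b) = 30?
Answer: 609/4 ≈ 152.25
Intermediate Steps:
k(g, Q) = (4 + Q)/(2*Q) (k(g, Q) = (4 + Q)/((2*Q)) = (4 + Q)*(1/(2*Q)) = (4 + Q)/(2*Q))
(k(6, -2) - 13)**2 - y(-67) = ((1/2)*(4 - 2)/(-2) - 13)**2 - 1*30 = ((1/2)*(-1/2)*2 - 13)**2 - 30 = (-1/2 - 13)**2 - 30 = (-27/2)**2 - 30 = 729/4 - 30 = 609/4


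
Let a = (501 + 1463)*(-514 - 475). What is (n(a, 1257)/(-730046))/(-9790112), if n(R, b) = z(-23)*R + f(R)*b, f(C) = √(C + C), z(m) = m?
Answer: 11168777/1786808026288 + 1257*I*√971198/3573616052576 ≈ 6.2507e-6 + 3.4664e-7*I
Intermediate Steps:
a = -1942396 (a = 1964*(-989) = -1942396)
f(C) = √2*√C (f(C) = √(2*C) = √2*√C)
n(R, b) = -23*R + b*√2*√R (n(R, b) = -23*R + (√2*√R)*b = -23*R + b*√2*√R)
(n(a, 1257)/(-730046))/(-9790112) = ((-23*(-1942396) + 1257*√2*√(-1942396))/(-730046))/(-9790112) = ((44675108 + 1257*√2*(2*I*√485599))*(-1/730046))*(-1/9790112) = ((44675108 + 2514*I*√971198)*(-1/730046))*(-1/9790112) = (-22337554/365023 - 1257*I*√971198/365023)*(-1/9790112) = 11168777/1786808026288 + 1257*I*√971198/3573616052576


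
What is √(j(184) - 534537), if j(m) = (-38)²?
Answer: I*√533093 ≈ 730.13*I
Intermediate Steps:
j(m) = 1444
√(j(184) - 534537) = √(1444 - 534537) = √(-533093) = I*√533093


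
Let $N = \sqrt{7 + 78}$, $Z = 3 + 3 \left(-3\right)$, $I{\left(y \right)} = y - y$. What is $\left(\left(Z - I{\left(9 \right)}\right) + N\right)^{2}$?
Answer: $\left(6 - \sqrt{85}\right)^{2} \approx 10.365$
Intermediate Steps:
$I{\left(y \right)} = 0$
$Z = -6$ ($Z = 3 - 9 = -6$)
$N = \sqrt{85} \approx 9.2195$
$\left(\left(Z - I{\left(9 \right)}\right) + N\right)^{2} = \left(\left(-6 - 0\right) + \sqrt{85}\right)^{2} = \left(\left(-6 + 0\right) + \sqrt{85}\right)^{2} = \left(-6 + \sqrt{85}\right)^{2}$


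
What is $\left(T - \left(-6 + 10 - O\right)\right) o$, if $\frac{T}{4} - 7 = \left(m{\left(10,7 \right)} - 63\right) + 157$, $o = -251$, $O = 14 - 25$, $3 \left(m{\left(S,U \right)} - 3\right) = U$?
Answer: $- \frac{308981}{3} \approx -1.0299 \cdot 10^{5}$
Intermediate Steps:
$m{\left(S,U \right)} = 3 + \frac{U}{3}$
$O = -11$ ($O = 14 - 25 = -11$)
$T = \frac{1276}{3}$ ($T = 28 + 4 \left(\left(\left(3 + \frac{1}{3} \cdot 7\right) - 63\right) + 157\right) = 28 + 4 \left(\left(\left(3 + \frac{7}{3}\right) - 63\right) + 157\right) = 28 + 4 \left(\left(\frac{16}{3} - 63\right) + 157\right) = 28 + 4 \left(- \frac{173}{3} + 157\right) = 28 + 4 \cdot \frac{298}{3} = 28 + \frac{1192}{3} = \frac{1276}{3} \approx 425.33$)
$\left(T - \left(-6 + 10 - O\right)\right) o = \left(\frac{1276}{3} - \left(5 + 10\right)\right) \left(-251\right) = \left(\frac{1276}{3} - 15\right) \left(-251\right) = \frac{1231}{3} \left(-251\right) = - \frac{308981}{3}$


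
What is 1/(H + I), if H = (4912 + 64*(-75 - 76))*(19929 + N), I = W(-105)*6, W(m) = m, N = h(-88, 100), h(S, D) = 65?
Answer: -1/95012118 ≈ -1.0525e-8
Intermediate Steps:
N = 65
I = -630 (I = -105*6 = -630)
H = -95011488 (H = (4912 + 64*(-75 - 76))*(19929 + 65) = (4912 + 64*(-151))*19994 = (4912 - 9664)*19994 = -4752*19994 = -95011488)
1/(H + I) = 1/(-95011488 - 630) = 1/(-95012118) = -1/95012118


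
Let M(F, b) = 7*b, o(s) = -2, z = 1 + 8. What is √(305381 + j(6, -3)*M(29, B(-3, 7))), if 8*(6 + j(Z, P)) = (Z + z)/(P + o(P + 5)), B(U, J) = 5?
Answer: √4882526/4 ≈ 552.41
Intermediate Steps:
z = 9
j(Z, P) = -6 + (9 + Z)/(8*(-2 + P)) (j(Z, P) = -6 + ((Z + 9)/(P - 2))/8 = -6 + ((9 + Z)/(-2 + P))/8 = -6 + (9 + Z)/(8*(-2 + P)))
√(305381 + j(6, -3)*M(29, B(-3, 7))) = √(305381 + ((105 + 6 - 48*(-3))/(8*(-2 - 3)))*(7*5)) = √(305381 + ((⅛)*(105 + 6 + 144)/(-5))*35) = √(305381 + ((⅛)*(-⅕)*255)*35) = √(305381 - 51/8*35) = √(305381 - 1785/8) = √(2441263/8) = √4882526/4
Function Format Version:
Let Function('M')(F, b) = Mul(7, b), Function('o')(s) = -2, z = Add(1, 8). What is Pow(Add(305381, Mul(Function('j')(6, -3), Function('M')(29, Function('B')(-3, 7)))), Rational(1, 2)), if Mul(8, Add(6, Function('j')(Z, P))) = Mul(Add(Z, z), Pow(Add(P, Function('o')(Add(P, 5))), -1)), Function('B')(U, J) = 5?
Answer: Mul(Rational(1, 4), Pow(4882526, Rational(1, 2))) ≈ 552.41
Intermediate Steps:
z = 9
Function('j')(Z, P) = Add(-6, Mul(Rational(1, 8), Pow(Add(-2, P), -1), Add(9, Z))) (Function('j')(Z, P) = Add(-6, Mul(Rational(1, 8), Mul(Add(Z, 9), Pow(Add(P, -2), -1)))) = Add(-6, Mul(Rational(1, 8), Mul(Add(9, Z), Pow(Add(-2, P), -1)))) = Add(-6, Mul(Rational(1, 8), Mul(Pow(Add(-2, P), -1), Add(9, Z)))) = Add(-6, Mul(Rational(1, 8), Pow(Add(-2, P), -1), Add(9, Z))))
Pow(Add(305381, Mul(Function('j')(6, -3), Function('M')(29, Function('B')(-3, 7)))), Rational(1, 2)) = Pow(Add(305381, Mul(Mul(Rational(1, 8), Pow(Add(-2, -3), -1), Add(105, 6, Mul(-48, -3))), Mul(7, 5))), Rational(1, 2)) = Pow(Add(305381, Mul(Mul(Rational(1, 8), Pow(-5, -1), Add(105, 6, 144)), 35)), Rational(1, 2)) = Pow(Add(305381, Mul(Mul(Rational(1, 8), Rational(-1, 5), 255), 35)), Rational(1, 2)) = Pow(Add(305381, Mul(Rational(-51, 8), 35)), Rational(1, 2)) = Pow(Add(305381, Rational(-1785, 8)), Rational(1, 2)) = Pow(Rational(2441263, 8), Rational(1, 2)) = Mul(Rational(1, 4), Pow(4882526, Rational(1, 2)))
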